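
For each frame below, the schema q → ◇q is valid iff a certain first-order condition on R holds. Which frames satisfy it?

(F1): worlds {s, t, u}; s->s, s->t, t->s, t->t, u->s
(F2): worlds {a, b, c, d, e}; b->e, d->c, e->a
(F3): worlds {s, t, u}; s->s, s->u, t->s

none

Frame correspondent (Sahlqvist): ∀x Rxx — i.e. reflexivity.
(F1): fails — world u does not see itself.
(F2): fails — world a does not see itself.
(F3): fails — world t does not see itself.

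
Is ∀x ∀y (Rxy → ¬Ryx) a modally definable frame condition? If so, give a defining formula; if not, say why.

No — not modally definable

Any modally definable frame class is closed under surjective bounded morphisms.
The 4-cycle (worlds s,t,u,v with s→t→u→v→s) is asymmetric. Mapping every world to a single reflexive point • is a surjective bounded morphism, and the reflexive point is not asymmetric (R•• but asymmetry requires ¬R••).
Hence asymmetry is not modally definable.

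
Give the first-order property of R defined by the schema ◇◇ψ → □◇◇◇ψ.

This is a Sahlqvist (Geach-type) schema ◇^2□^0ψ → □^1◇^3ψ.
First-order correspondent: ∀x ∀y ∀z ((xR²y ∧ xRz) → ∃w (y = w ∧ zR³w)).

∀x ∀y ∀z ((xR²y ∧ xRz) → ∃w (y = w ∧ zR³w))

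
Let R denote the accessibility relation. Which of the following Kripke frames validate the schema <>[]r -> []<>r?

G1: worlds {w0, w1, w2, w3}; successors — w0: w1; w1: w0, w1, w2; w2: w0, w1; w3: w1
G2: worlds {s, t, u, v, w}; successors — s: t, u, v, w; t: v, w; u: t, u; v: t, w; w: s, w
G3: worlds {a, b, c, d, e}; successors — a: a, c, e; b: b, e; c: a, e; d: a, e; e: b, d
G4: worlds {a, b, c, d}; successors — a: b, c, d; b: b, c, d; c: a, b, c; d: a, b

This is the axiom for convergence; its first-order frame correspondent is forall x forall y forall z (Rxy & Rxz -> exists w (Ryw & Rzw)).
G1: satisfies the condition.
G2: fails — Rsw and Rsu but w and u have no common successor.
G3: fails — Rae and Raa but e and a have no common successor.
G4: satisfies the condition.

G1, G4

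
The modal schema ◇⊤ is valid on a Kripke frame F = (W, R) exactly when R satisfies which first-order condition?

Seriality

This schema is equivalent to the D axiom □r → ◇r.
It corresponds to seriality: ∀x ∃y Rxy.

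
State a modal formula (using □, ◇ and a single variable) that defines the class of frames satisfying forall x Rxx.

□ψ → ψ

A defining formula is □ψ → ψ (the T axiom).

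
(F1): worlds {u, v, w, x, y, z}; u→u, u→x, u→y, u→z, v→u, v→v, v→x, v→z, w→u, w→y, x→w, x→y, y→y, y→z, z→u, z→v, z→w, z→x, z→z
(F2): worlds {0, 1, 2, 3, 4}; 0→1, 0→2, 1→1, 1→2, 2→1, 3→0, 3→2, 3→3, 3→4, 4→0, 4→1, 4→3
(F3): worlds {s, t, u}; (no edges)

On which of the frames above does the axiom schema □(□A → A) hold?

This is the axiom for shift-reflexivity; its first-order frame correspondent is ∀x ∀y (Rxy → Ryy).
(F1): fails — Rzx but not Rxx.
(F2): fails — R34 but not R44.
(F3): holds.
Valid on: (F3).

(F3)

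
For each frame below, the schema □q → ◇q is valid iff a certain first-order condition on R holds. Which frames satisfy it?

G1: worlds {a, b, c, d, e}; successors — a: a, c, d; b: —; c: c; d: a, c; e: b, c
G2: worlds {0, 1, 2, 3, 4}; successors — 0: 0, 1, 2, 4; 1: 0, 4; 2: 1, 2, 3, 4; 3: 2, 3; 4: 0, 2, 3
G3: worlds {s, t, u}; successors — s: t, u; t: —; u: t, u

G2

Frame correspondent (Sahlqvist): ∀x ∃y Rxy — i.e. seriality.
G1: fails — world b has no successor.
G2: condition met.
G3: fails — world t has no successor.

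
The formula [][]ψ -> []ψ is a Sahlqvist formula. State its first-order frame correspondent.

density

Suppose □□ψ→□ψ is valid. Take Rxy and set V(ψ)={w : xR²w}. Then □□ψ at x, so □ψ at x, so ψ at y, i.e. ∃z(Rxz∧Rzy).
Conversely, on a frame with density the schema holds at every world under every valuation.
Frame condition: forall x forall y (Rxy -> exists z (Rxz & Rzy)).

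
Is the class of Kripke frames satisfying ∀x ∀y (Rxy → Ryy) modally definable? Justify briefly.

This is a Sahlqvist condition; the T□ axiom □(□p → p) defines it.

Definable; □(□p → p) defines it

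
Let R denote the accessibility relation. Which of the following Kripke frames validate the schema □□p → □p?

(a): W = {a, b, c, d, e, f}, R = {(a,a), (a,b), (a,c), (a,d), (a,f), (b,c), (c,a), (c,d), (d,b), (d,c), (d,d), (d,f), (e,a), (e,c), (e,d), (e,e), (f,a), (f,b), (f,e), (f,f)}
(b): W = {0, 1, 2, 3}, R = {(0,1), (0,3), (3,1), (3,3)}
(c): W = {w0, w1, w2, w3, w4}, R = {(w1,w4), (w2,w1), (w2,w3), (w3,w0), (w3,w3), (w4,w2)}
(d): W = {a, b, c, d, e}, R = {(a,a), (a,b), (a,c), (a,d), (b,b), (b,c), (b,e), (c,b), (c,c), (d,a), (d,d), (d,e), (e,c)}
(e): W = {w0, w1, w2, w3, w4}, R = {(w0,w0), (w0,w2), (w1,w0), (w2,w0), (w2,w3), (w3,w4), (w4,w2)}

(b), (d)

This is the axiom for density; its first-order frame correspondent is ∀x ∀y (Rxy → ∃z (Rxz ∧ Rzy)).
(a): fails — Rbc but no z with Rbz and Rzc.
(b): ✓.
(c): fails — Rw4w2 but no z with Rw4z and Rzw2.
(d): ✓.
(e): fails — Rw4w2 but no z with Rw4z and Rzw2.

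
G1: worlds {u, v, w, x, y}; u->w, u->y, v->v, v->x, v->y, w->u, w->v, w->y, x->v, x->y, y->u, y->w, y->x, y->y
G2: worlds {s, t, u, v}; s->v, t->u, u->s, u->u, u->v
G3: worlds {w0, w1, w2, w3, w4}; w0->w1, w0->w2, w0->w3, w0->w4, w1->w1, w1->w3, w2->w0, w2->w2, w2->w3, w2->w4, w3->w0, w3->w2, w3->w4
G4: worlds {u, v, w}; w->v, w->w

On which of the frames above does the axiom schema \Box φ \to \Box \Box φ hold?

G4

The schema corresponds to transitivity: \forall x \forall y \forall z (Rxy \wedge Ryz \to Rxz).
G1: fails — Ryx and Rxv but not Ryv.
G2: fails — Rtu and Ruv but not Rtv.
G3: fails — Rw3w2 and Rw2w3 but not Rw3w3.
G4: holds.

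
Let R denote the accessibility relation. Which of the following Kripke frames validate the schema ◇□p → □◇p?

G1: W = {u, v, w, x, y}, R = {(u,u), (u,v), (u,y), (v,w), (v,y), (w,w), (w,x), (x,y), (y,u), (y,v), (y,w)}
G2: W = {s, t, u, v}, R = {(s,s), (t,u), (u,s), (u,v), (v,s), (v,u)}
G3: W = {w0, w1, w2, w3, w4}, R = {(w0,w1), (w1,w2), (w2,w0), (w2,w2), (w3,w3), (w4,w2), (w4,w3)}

G2

The schema corresponds to convergence: ∀x ∀y ∀z (Rxy ∧ Rxz → ∃w (Ryw ∧ Rzw)).
G1: fails — Rww and Rwx but w and x have no common successor.
G2: ✓.
G3: fails — Rw2w2 and Rw2w0 but w2 and w0 have no common successor.
Valid on: G2.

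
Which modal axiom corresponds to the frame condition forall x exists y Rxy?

This is seriality; the standard corresponding axiom is D: □q → ◇q.

□q → ◇q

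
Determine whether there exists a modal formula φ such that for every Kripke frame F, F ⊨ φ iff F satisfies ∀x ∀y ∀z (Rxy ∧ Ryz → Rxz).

This is a Sahlqvist condition; the 4 axiom □r → □□r defines it.

Yes, by □r → □□r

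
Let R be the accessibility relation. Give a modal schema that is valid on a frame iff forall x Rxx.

□s → s

A defining formula is □s → s (the T axiom).
Suppose □s→s is valid. At any x set V(s)={w : Rxw}. Then □s holds at x, so s holds at x, i.e. Rxx.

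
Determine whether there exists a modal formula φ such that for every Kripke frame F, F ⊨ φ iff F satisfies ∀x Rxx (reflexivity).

Yes: it is reflexivity, defined by the T schema □q → q.
Suppose □q→q is valid. At any x set V(q)={w : Rxw}. Then □q holds at x, so q holds at x, i.e. Rxx.

Yes — defined by □q → q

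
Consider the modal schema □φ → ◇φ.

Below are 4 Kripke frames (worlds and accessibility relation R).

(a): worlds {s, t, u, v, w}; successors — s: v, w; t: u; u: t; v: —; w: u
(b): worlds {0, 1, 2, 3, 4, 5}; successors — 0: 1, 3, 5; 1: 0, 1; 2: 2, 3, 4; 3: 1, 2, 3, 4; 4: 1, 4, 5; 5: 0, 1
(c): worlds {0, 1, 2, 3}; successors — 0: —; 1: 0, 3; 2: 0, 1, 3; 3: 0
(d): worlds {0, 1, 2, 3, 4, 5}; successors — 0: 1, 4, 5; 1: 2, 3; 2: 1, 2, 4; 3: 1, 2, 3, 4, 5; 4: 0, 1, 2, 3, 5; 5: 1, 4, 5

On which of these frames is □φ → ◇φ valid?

(b), (d)

This is the axiom for seriality; its first-order frame correspondent is ∀x ∃y Rxy.
(a): fails — world v has no successor.
(b): satisfies the condition.
(c): fails — world 0 has no successor.
(d): satisfies the condition.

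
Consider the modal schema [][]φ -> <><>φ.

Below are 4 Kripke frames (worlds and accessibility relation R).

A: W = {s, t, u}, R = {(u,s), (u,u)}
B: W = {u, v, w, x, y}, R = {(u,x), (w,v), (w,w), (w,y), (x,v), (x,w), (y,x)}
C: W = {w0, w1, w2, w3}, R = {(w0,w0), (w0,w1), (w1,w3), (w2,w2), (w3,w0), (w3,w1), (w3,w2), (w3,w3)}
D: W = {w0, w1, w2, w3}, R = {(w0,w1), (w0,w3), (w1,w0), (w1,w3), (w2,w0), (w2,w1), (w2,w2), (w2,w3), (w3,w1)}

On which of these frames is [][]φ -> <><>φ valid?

Frame correspondent (Sahlqvist): forall x exists w (x R^2 w & x R^2 w) — i.e. a generalized confluence (Geach) condition.
A: fails — at s but no w with sR²w and sR²w.
B: fails — at v but no t with vR²t and vR²t.
C: ✓.
D: ✓.

C, D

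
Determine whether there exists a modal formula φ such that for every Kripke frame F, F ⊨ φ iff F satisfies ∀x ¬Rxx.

Modal frame validity is preserved under surjective bounded morphisms.
The 4-cycle (worlds 0,1,2,3 with 0→1→2→3→0) is irreflexive, and the map sending every world to a single reflexive point • is a surjective bounded morphism (forth: every edge maps to (•,•); back: every world has a successor). So any modal formula valid on the 4-cycle is also valid on the reflexive point, which is not irreflexive.
Hence irreflexivity is not modally definable.

No — not modally definable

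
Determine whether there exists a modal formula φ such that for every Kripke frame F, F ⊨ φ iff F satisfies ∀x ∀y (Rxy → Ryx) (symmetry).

Yes — defined by p → □◇p

This is a Sahlqvist condition; the B axiom p → □◇p defines it.
Suppose p→□◇p is valid. Take Rxy and set V(p)={x}. Then p at x, so □◇p at x, so ◇p at y, so some z with Ryz has p; z=x, i.e. Ryx.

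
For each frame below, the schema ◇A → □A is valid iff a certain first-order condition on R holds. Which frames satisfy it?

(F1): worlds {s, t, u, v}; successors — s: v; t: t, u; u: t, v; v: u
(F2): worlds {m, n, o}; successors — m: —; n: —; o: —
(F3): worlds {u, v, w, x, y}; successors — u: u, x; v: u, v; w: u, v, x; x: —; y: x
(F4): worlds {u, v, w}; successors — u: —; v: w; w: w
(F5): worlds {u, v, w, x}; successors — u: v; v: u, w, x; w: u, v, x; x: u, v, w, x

(F2), (F4)

Frame correspondent (Sahlqvist): ∀x ∀y ∀z (Rxy ∧ Rxz → y = z) — i.e. partial functionality.
(F1): fails — t sees both t and u.
(F2): satisfies the condition.
(F3): fails — u sees both u and x.
(F4): satisfies the condition.
(F5): fails — v sees both u and w.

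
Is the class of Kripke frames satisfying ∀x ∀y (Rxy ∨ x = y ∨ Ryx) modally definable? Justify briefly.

No — not modally definable

If a class were modally definable it would be closed under disjoint unions (Goldblatt–Thomason).
Take 4 disjoint single-world reflexive frames: each is trivially connected, but their disjoint union has 4 worlds with no edge between distinct components, so it is not connected.
So no modal formula (or set of formulas) defines exactly the connected frames.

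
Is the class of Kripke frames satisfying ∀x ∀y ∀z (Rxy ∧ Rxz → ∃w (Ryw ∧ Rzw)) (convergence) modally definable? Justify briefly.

Yes: it is convergence, defined by the .2 schema ◇□p → □◇p.
Suppose ◇□p→□◇p is valid. Take Rxy, Rxz and set V(p)={w : Ryw}. Then □p at y so ◇□p at x, so □◇p at x, so ◇p at z, giving w with Rzw and Ryw.

Yes — defined by ◇□p → □◇p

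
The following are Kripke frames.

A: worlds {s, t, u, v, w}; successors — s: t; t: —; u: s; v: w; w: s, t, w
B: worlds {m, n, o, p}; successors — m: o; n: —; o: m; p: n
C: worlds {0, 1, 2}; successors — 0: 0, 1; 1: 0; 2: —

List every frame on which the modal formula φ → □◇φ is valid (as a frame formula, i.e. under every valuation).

Frame correspondent (Sahlqvist): ∀x ∀y (Rxy → Ryx) — i.e. symmetry.
A: fails — Rwt but not Rtw.
B: fails — Rpn but not Rnp.
C: ✓.

C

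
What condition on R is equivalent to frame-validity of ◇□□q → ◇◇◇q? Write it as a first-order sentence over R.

This is a Sahlqvist (Geach-type) schema ◇^1□^2q → □^0◇^3q.
Minimal-valuation argument: fix x; take any y with xR^1y and any z with xR^0z. Set V(q) to the set of worlds R-reachable from y in exactly 2 steps. Then □^2q holds at y, so the antecedent holds at x; validity forces ◇^3q at z, giving a w with zR^3w and yR^2w.
First-order correspondent: ∀x ∀y (xRy → ∃w (yR²w ∧ xR³w)).

∀x ∀y (xRy → ∃w (yR²w ∧ xR³w))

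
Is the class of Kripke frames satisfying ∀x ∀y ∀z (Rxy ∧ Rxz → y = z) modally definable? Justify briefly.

Definable; ◇p → □p defines it

Yes: it is partial functionality, defined by the CD schema ◇p → □p.
Suppose ◇p→□p is valid. Take Rxy, Rxz and set V(p)={y}. Then ◇p at x, so □p at x, so p at z, i.e. z=y.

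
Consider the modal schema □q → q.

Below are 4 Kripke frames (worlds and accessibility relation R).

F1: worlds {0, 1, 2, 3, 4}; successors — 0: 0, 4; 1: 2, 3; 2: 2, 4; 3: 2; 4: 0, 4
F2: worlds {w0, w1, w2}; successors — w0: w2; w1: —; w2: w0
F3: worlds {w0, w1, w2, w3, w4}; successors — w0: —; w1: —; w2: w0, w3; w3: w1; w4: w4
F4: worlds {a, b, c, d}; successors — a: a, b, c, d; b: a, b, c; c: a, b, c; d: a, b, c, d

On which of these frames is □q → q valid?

F4

This is the axiom for reflexivity; its first-order frame correspondent is ∀x Rxx.
F1: fails — world 1 does not see itself.
F2: fails — world w0 does not see itself.
F3: fails — world w0 does not see itself.
F4: holds.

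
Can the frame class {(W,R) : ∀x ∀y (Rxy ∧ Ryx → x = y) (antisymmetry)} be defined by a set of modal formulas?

No

Modal frame validity is preserved under surjective bounded morphisms.
The 6-cycle (worlds 0,1,2,3,4,5 with 0→1→2→3→4→5→0) is antisymmetric. Sending even-indexed worlds to • and odd-indexed worlds to ∘ is a surjective bounded morphism onto the two-world frame with •↔∘, which is not antisymmetric.
So the class is not modally definable.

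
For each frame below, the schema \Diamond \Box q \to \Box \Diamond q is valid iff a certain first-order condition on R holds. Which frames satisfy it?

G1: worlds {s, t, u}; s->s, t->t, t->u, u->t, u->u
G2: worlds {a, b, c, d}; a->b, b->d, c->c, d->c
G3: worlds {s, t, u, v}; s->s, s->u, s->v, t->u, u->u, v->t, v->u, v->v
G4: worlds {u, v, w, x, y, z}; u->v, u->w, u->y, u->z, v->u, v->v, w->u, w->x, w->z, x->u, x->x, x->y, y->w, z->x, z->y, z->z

G1, G2, G3

The schema corresponds to convergence: \forall x \forall y \forall z (Rxy \wedge Rxz \to \exists w (Ryw \wedge Rzw)).
G1: condition met.
G2: condition met.
G3: condition met.
G4: fails — Ruv and Ruz but v and z have no common successor.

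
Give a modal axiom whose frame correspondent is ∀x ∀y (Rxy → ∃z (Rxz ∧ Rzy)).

The condition is density. The C4 schema □□ψ → □ψ defines it.

□□ψ → □ψ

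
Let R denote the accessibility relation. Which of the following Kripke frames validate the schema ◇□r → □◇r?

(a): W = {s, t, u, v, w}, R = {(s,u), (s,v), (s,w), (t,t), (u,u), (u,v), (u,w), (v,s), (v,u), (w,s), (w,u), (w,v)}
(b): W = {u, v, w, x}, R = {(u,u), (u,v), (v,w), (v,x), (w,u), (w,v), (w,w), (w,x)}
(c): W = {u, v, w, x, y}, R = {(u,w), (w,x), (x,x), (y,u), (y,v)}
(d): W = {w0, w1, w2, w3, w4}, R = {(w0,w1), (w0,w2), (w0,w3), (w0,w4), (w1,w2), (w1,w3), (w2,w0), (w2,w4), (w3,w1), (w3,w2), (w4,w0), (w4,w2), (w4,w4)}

This is the axiom for convergence; its first-order frame correspondent is ∀x ∀y ∀z (Rxy ∧ Rxz → ∃w (Ryw ∧ Rzw)).
(a): satisfies the condition.
(b): fails — Ruv and Ruu but v and u have no common successor.
(c): fails — Ryv and Ryv but v and v have no common successor.
(d): fails — Rw0w1 and Rw0w2 but w1 and w2 have no common successor.

(a)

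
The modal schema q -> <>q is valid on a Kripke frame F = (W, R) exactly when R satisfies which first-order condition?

This schema is equivalent to the T axiom □q → q.
It corresponds to reflexivity: forall x Rxx.

reflexivity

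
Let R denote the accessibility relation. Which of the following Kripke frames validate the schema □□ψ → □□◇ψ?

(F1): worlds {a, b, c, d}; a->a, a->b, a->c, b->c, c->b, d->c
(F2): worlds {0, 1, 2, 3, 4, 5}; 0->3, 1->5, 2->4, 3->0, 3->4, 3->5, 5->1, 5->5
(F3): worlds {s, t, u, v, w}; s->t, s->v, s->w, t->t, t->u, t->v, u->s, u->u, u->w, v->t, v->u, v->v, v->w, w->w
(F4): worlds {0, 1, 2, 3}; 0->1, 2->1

Frame correspondent (Sahlqvist): ∀x ∀z (xR²z → ∃w (xR²w ∧ zRw)) — i.e. a generalized confluence (Geach) condition.
(F1): fails — bR²b but no w with bR²w and bRw.
(F2): fails — 0R²0 but no w with 0R²w and 0Rw.
(F3): condition met.
(F4): condition met.
Valid on: (F3), (F4).

(F3), (F4)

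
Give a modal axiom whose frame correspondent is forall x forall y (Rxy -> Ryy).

□(□r → r)

This is shift-reflexivity; the standard corresponding axiom is T□: □(□r → r).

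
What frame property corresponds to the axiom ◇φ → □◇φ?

The Euclidean property

Suppose ◇φ→□◇φ is valid. Take Rxy, Rxz and set V(φ)={y}. Then ◇φ at x, so □◇φ at x, so ◇φ at z, so some w with Rzw has φ; w=y, i.e. Rzy. By symmetry of the argument, Ryz.
Conversely, any frame satisfying ∀x ∀y ∀z (Rxy ∧ Rxz → Ryz) validates the schema.
Frame condition: ∀x ∀y ∀z (Rxy ∧ Rxz → Ryz).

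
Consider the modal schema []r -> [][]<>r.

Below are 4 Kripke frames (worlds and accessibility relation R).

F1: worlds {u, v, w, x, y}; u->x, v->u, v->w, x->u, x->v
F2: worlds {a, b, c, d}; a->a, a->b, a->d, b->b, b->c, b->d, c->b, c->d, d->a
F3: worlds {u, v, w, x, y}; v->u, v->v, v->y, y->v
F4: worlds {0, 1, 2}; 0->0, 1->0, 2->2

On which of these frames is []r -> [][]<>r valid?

F4

The schema corresponds to a generalized confluence (Geach) condition: forall x forall z (x R^2 z -> exists w (xRw & zRw)).
F1: fails — uR²v but no t with uRt and vRt.
F2: fails — bR²d but no w with bRw and dRw.
F3: fails — vR²u but no t with vRt and uRt.
F4: holds.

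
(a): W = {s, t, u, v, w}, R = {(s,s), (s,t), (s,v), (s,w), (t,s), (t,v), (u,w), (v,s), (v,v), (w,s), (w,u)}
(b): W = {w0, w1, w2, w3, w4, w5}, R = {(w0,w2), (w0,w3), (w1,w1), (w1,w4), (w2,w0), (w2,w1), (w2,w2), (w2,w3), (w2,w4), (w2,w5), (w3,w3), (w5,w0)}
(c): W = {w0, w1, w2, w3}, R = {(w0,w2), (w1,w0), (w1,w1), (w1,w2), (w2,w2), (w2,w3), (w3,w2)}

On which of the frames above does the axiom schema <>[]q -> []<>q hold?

Frame correspondent (Sahlqvist): forall x forall y forall z (Rxy & Rxz -> exists w (Ryw & Rzw)) — i.e. convergence.
(a): ✓.
(b): fails — Rw1w1 and Rw1w4 but w1 and w4 have no common successor.
(c): ✓.

(a), (c)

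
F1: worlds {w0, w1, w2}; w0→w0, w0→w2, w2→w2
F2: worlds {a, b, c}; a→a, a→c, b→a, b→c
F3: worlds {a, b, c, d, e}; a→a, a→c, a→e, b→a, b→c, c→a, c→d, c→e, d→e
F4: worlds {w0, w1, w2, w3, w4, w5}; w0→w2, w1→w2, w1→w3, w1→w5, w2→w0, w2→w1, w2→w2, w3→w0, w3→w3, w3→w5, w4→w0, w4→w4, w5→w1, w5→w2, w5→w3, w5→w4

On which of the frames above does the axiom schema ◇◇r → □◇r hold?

none

Frame correspondent (Sahlqvist): ∀x ∀y ∀z ((xR²y ∧ xRz) → ∃w (y = w ∧ zRw)) — i.e. a generalized confluence (Geach) condition.
F1: fails — w0R²w0, w0Rw2 but no w with w0=w and w2Rw.
F2: fails — aR²a, aRc but no w with a=w and cRw.
F3: fails — aR²a, aRe but no w with a=w and eRw.
F4: fails — w1R²w0, w1Rw5 but no w with w0=w and w5Rw.
Valid on no frame.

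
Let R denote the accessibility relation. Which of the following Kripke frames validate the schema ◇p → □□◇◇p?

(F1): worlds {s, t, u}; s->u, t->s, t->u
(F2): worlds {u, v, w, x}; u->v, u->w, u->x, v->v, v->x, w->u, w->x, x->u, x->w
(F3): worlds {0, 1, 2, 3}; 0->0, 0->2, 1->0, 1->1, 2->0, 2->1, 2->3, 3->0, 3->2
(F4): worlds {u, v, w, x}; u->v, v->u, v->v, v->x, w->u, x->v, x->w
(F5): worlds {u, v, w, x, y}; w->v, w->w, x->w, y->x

This is the axiom for a generalized confluence (Geach) condition; its first-order frame correspondent is ∀x ∀y ∀z ((xRy ∧ xR²z) → ∃w (y = w ∧ zR²w)).
(F1): fails — tRs, tR²u but no w with s=w and uR²w.
(F2): ✓.
(F3): fails — 2R3, 2R²1 but no w with 3=w and 1R²w.
(F4): fails — vRu, vR²w but no t with u=t and wR²t.
(F5): fails — wRv, wR²v but no t with v=t and vR²t.

(F2)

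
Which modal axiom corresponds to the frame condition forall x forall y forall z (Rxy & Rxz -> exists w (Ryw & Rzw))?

A defining formula is ◇□r → □◇r (the .2 axiom).
Suppose ◇□r→□◇r is valid. Take Rxy, Rxz and set V(r)={w : Ryw}. Then □r at y so ◇□r at x, so □◇r at x, so ◇r at z, giving w with Rzw and Ryw.

◇□r → □◇r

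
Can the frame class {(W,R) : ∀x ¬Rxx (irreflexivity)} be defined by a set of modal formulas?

Not modally definable

If a class were modally definable it would be closed under surjective bounded morphisms (Goldblatt–Thomason).
The 2-cycle (worlds w0,w1 with w0→w1→w0) is irreflexive, and the map sending every world to a single reflexive point • is a surjective bounded morphism (forth: every edge maps to (•,•); back: every world has a successor). So any modal formula valid on the 2-cycle is also valid on the reflexive point, which is not irreflexive.
So no modal formula (or set of formulas) defines exactly the irreflexive frames.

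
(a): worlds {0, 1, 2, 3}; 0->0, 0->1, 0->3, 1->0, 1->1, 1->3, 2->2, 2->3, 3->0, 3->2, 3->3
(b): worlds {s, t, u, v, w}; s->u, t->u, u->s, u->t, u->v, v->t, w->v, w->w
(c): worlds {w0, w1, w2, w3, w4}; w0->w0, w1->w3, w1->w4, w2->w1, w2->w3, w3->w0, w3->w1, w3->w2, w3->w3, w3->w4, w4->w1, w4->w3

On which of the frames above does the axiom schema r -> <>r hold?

(a)

The schema corresponds to reflexivity: forall x Rxx.
(a): satisfies the condition.
(b): fails — world s does not see itself.
(c): fails — world w1 does not see itself.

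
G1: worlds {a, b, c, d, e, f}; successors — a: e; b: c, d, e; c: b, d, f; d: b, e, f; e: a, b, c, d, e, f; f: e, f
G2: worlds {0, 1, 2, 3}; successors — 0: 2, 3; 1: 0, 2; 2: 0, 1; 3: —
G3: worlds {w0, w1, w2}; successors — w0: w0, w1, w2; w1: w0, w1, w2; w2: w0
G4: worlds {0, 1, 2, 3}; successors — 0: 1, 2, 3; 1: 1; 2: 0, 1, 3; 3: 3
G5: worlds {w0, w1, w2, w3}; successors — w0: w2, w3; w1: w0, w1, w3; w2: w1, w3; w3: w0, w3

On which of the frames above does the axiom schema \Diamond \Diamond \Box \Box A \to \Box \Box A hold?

G3

Frame correspondent (Sahlqvist): \forall x \forall y \forall z ((x R^2 y \wedge x R^2 z) \to \exists w (y R^2 w \wedge z = w)) — i.e. a generalized confluence (Geach) condition.
G1: fails — aR²c, aR²a but no w with cR²w and a=w.
G2: fails — 1R²0, 1R²2 but no w with 0R²w and 2=w.
G3: holds.
G4: fails — 0R²1, 0R²0 but no w with 1R²w and 0=w.
G5: fails — w0R²w3, w0R²w1 but no w with w3R²w and w1=w.
Valid on: G3.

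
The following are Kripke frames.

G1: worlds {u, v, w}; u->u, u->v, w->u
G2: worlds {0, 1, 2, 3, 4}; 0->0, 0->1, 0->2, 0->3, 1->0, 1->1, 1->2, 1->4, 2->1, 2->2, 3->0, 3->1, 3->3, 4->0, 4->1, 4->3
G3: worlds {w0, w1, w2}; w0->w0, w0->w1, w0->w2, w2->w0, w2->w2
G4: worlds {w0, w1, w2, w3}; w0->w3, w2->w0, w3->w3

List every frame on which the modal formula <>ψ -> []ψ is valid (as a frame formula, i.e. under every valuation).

The schema corresponds to partial functionality: forall x forall y forall z (Rxy & Rxz -> y = z).
G1: fails — u sees both u and v.
G2: fails — 0 sees both 0 and 1.
G3: fails — w0 sees both w0 and w1.
G4: holds.

G4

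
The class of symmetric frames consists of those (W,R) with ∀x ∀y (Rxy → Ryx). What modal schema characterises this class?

q → □◇q

The condition is symmetry. The B schema q → □◇q defines it.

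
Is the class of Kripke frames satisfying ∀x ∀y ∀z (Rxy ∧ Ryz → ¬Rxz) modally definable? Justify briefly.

Any modally definable frame class is closed under surjective bounded morphisms.
The 7-cycle (worlds 0,1,2,3,4,5,6 with 0→1→2→3→4→5→6→0) is intransitive. Mapping every world to a single reflexive point • is a surjective bounded morphism; the reflexive point is not intransitive (R••∧R•• but R••).
So no modal formula (or set of formulas) defines exactly the intransitive frames.

Not modally definable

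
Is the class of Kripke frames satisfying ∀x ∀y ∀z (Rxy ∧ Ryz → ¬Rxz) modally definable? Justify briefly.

Modal frame validity is preserved under surjective bounded morphisms.
The 7-cycle (worlds a,b,c,d,e,f,g with a→b→c→d→e→f→g→a) is intransitive. Mapping every world to a single reflexive point • is a surjective bounded morphism; the reflexive point is not intransitive (R••∧R•• but R••).
So the class is not modally definable.

No — not modally definable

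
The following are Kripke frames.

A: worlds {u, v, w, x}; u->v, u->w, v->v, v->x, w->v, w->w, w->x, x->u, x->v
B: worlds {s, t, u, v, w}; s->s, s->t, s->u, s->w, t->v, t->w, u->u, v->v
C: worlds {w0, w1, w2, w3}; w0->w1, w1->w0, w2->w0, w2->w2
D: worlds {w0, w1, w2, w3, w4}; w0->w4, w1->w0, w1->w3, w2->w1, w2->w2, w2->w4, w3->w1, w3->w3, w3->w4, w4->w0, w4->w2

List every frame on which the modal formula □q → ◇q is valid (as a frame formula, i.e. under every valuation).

This is the axiom for seriality; its first-order frame correspondent is ∀x ∃y Rxy.
A: satisfies the condition.
B: fails — world w has no successor.
C: fails — world w3 has no successor.
D: satisfies the condition.
Valid on: A, D.

A, D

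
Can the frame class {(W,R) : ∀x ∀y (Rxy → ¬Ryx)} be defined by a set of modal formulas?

No — not modally definable

Any modally definable frame class is closed under surjective bounded morphisms.
The 3-cycle (worlds a,b,c with a→b→c→a) is asymmetric. Mapping every world to a single reflexive point • is a surjective bounded morphism, and the reflexive point is not asymmetric (R•• but asymmetry requires ¬R••).
Hence asymmetry is not modally definable.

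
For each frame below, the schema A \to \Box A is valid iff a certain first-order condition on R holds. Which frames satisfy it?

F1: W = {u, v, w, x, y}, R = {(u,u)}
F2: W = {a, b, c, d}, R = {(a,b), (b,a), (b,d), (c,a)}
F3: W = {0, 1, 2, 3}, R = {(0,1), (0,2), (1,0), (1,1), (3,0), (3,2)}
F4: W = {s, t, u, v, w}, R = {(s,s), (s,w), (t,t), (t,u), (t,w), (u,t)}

The schema corresponds to a generalized confluence (Geach) condition: \forall x \forall z (xRz \to \exists w (x = w \wedge z = w)).
F1: ✓.
F2: fails — aRb but a ≠ b.
F3: fails — 0R1 but 0 ≠ 1.
F4: fails — sRw but s ≠ w.
Valid on: F1.

F1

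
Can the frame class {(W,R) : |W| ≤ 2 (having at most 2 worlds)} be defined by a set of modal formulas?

Any modally definable frame class is closed under disjoint unions.
Any modal formula valid on each of 3 disjoint one-world frames is valid on their disjoint union (validity is preserved under disjoint unions). Each one-world frame has |W|=1≤2, but the union has |W|=3.
So no modal formula (or set of formulas) defines exactly the |W|≤2 frames.

No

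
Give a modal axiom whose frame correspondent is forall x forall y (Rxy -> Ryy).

A defining formula is □(□q → q) (the T□ axiom).

□(□q → q)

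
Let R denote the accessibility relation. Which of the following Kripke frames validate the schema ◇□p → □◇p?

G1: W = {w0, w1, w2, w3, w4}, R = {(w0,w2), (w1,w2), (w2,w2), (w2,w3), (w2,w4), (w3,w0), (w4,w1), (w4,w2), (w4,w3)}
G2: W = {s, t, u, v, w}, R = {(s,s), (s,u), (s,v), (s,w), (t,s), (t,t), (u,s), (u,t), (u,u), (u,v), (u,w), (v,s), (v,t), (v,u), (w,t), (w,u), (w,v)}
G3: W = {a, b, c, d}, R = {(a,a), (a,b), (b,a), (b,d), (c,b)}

Frame correspondent (Sahlqvist): ∀x ∀y ∀z (Rxy ∧ Rxz → ∃w (Ryw ∧ Rzw)) — i.e. convergence.
G1: fails — Rw2w4 and Rw2w3 but w4 and w3 have no common successor.
G2: ✓.
G3: fails — Rba and Rbd but a and d have no common successor.

G2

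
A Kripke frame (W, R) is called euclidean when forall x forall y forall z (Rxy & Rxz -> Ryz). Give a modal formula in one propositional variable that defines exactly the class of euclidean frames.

The condition is the Euclidean property. The 5 schema ◇p → □◇p defines it.
Suppose ◇p→□◇p is valid. Take Rxy, Rxz and set V(p)={y}. Then ◇p at x, so □◇p at x, so ◇p at z, so some w with Rzw has p; w=y, i.e. Rzy. By symmetry of the argument, Ryz.

◇p → □◇p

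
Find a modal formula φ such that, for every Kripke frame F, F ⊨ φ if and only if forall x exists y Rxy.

A defining formula is □p → ◇p (the D axiom).

□p → ◇p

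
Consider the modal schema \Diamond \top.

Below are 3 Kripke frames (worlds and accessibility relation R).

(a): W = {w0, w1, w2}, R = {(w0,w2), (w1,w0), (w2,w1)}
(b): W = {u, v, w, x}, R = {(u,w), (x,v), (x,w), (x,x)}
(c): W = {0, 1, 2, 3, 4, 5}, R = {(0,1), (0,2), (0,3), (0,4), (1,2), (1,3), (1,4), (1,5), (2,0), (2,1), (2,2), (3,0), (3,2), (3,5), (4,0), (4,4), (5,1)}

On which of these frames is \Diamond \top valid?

(a), (c)

This is the axiom for seriality; its first-order frame correspondent is \forall x \exists y Rxy.
(a): ✓.
(b): fails — world v has no successor.
(c): ✓.
Valid on: (a), (c).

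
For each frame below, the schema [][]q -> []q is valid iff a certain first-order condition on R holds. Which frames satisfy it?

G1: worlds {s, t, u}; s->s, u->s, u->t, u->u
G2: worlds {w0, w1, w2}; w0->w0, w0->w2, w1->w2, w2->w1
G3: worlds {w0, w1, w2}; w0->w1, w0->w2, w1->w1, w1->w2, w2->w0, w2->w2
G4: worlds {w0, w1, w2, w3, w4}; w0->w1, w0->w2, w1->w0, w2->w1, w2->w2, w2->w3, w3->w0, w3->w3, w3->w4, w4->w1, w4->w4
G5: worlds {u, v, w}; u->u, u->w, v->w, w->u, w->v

Frame correspondent (Sahlqvist): forall x forall y (Rxy -> exists z (Rxz & Rzy)) — i.e. density.
G1: ✓.
G2: fails — Rw1w2 but no z with Rw1z and Rzw2.
G3: ✓.
G4: fails — Rw1w0 but no z with Rw1z and Rzw0.
G5: fails — Rvw but no z with Rvz and Rzw.
Valid on: G1, G3.

G1, G3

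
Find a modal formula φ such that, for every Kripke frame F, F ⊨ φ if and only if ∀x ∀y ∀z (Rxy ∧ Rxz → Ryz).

◇ψ → □◇ψ

A defining formula is ◇ψ → □◇ψ (the 5 axiom).
Suppose ◇ψ→□◇ψ is valid. Take Rxy, Rxz and set V(ψ)={y}. Then ◇ψ at x, so □◇ψ at x, so ◇ψ at z, so some w with Rzw has ψ; w=y, i.e. Rzy. By symmetry of the argument, Ryz.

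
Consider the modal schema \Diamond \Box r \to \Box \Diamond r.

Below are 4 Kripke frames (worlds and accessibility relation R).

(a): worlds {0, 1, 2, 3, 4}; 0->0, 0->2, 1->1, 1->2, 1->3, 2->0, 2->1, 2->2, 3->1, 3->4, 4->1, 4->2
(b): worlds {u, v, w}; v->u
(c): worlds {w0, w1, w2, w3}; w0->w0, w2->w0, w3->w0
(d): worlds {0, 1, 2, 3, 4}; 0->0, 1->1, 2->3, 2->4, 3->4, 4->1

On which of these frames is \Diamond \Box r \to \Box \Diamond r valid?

This is the axiom for convergence; its first-order frame correspondent is \forall x \forall y \forall z (Rxy \wedge Rxz \to \exists w (Ryw \wedge Rzw)).
(a): condition met.
(b): fails — Rvu and Rvu but u and u have no common successor.
(c): condition met.
(d): fails — R23 and R24 but 3 and 4 have no common successor.

(a), (c)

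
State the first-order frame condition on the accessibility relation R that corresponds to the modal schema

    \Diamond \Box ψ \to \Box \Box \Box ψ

\forall x \forall y \forall z ((xRy \wedge x R^3 z) \to \exists w (yRw \wedge z = w))

This is a Sahlqvist (Geach-type) schema ◇^1□^1ψ → □^3◇^0ψ.
First-order correspondent: \forall x \forall y \forall z ((xRy \wedge x R^3 z) \to \exists w (yRw \wedge z = w)).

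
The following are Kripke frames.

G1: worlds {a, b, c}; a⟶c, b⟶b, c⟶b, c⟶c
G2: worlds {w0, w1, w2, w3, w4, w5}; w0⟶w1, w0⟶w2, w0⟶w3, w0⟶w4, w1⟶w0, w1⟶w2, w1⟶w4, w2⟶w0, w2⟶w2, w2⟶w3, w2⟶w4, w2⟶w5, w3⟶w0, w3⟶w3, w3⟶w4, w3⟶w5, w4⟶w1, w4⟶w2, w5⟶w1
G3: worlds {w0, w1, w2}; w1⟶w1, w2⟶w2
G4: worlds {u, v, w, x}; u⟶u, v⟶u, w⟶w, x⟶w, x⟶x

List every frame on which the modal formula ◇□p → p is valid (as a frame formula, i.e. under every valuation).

Frame correspondent (Sahlqvist): ∀x ∀y (Rxy → Ryx) — i.e. symmetry.
G1: fails — Rac but not Rca.
G2: fails — Rw5w1 but not Rw1w5.
G3: condition met.
G4: fails — Rxw but not Rwx.
Valid on: G3.

G3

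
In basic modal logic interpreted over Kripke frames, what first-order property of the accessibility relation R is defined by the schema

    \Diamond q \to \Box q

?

partial functionality

Suppose ◇q→□q is valid. Take Rxy, Rxz and set V(q)={y}. Then ◇q at x, so □q at x, so q at z, i.e. z=y.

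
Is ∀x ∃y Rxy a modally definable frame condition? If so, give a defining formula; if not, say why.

Definable; □r → ◇r defines it

This is a Sahlqvist condition; the D axiom □r → ◇r defines it.
Suppose □r→◇r is valid. At any x set V(r)=W. Then □r at x, so ◇r at x, so x has a successor.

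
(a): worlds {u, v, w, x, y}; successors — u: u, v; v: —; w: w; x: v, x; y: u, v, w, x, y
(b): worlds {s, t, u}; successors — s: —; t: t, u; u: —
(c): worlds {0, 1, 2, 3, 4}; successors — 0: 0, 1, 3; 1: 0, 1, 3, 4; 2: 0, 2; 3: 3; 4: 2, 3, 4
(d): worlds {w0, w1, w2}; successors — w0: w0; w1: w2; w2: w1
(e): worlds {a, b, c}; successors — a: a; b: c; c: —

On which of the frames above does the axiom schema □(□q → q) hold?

(c)

Frame correspondent (Sahlqvist): ∀x ∀y (Rxy → Ryy) — i.e. shift-reflexivity.
(a): fails — Ruv but not Rvv.
(b): fails — Rtu but not Ruu.
(c): condition met.
(d): fails — Rw1w2 but not Rw2w2.
(e): fails — Rbc but not Rcc.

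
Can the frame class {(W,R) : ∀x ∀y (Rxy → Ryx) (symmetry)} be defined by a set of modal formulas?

Yes: it is symmetry, defined by the B schema q → □◇q.
Suppose q→□◇q is valid. Take Rxy and set V(q)={x}. Then q at x, so □◇q at x, so ◇q at y, so some z with Ryz has q; z=x, i.e. Ryx.

Yes, by q → □◇q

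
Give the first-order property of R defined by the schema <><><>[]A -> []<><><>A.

This is a Sahlqvist (Geach-type) schema ◇^3□^1A → □^1◇^3A.
Minimal-valuation argument: fix x; take any y with xR^3y and any z with xR^1z. Set V(A) to the set of worlds R-reachable from y in exactly 1 step. Then □^1A holds at y, so the antecedent holds at x; validity forces ◇^3A at z, giving a w with zR^3w and yR^1w.
First-order correspondent: forall x forall y forall z ((x R^3 y & xRz) -> exists w (yRw & z R^3 w)).

forall x forall y forall z ((x R^3 y & xRz) -> exists w (yRw & z R^3 w))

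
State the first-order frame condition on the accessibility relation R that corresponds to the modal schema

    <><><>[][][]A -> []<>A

forall x forall y forall z ((x R^3 y & xRz) -> exists w (y R^3 w & zRw))

This is a Sahlqvist (Geach-type) schema ◇^3□^3A → □^1◇^1A.
First-order correspondent: forall x forall y forall z ((x R^3 y & xRz) -> exists w (y R^3 w & zRw)).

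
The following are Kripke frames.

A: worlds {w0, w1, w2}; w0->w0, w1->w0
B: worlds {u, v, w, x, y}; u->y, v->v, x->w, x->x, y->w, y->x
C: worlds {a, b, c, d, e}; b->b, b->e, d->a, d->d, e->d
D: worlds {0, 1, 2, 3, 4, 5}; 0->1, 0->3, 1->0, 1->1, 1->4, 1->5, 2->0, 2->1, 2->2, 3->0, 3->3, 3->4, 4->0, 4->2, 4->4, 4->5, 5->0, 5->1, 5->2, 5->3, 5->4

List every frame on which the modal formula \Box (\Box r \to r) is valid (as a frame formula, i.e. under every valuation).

This is the axiom for shift-reflexivity; its first-order frame correspondent is \forall x \forall y (Rxy \to Ryy).
A: ✓.
B: fails — Rxw but not Rww.
C: fails — Rbe but not Ree.
D: fails — R20 but not R00.

A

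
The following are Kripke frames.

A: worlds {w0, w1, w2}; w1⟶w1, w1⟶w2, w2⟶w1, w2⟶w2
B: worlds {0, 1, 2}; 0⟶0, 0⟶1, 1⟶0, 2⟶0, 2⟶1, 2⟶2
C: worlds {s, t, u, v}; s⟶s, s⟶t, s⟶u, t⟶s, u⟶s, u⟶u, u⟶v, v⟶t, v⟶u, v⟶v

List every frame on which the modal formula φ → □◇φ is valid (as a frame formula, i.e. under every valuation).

Frame correspondent (Sahlqvist): ∀x ∀y (Rxy → Ryx) — i.e. symmetry.
A: holds.
B: fails — R20 but not R02.
C: fails — Rvt but not Rtv.
Valid on: A.

A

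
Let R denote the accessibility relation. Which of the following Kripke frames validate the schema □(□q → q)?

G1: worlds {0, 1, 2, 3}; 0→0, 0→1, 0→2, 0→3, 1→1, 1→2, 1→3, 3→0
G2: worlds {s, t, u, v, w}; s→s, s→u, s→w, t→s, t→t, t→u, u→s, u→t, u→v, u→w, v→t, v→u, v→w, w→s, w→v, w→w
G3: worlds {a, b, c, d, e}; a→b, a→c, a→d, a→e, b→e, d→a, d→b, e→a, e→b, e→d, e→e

This is the axiom for shift-reflexivity; its first-order frame correspondent is ∀x ∀y (Rxy → Ryy).
G1: fails — R02 but not R22.
G2: fails — Ruv but not Rvv.
G3: fails — Reb but not Rbb.
Valid on no frame.

none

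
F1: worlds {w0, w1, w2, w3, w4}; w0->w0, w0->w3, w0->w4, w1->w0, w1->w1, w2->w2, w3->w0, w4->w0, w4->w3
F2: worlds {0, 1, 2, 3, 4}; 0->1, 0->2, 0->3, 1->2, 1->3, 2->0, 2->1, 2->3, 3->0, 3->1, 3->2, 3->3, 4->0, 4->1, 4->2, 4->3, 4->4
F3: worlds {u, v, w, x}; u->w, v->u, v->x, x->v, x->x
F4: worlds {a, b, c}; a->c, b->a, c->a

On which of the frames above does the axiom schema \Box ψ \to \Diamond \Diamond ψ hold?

F1, F2

The schema corresponds to a generalized confluence (Geach) condition: \forall x \exists w (xRw \wedge x R^2 w).
F1: condition met.
F2: condition met.
F3: fails — at u but no t with uRt and uR²t.
F4: fails — at a but no w with aRw and aR²w.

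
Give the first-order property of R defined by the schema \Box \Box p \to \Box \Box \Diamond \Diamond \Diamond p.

This is a Sahlqvist (Geach-type) schema ◇^0□^2p → □^2◇^3p.
First-order correspondent: \forall x \forall z (x R^2 z \to \exists w (x R^2 w \wedge z R^3 w)).

\forall x \forall z (x R^2 z \to \exists w (x R^2 w \wedge z R^3 w))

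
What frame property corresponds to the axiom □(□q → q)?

This schema is the T□ axiom.
Its frame correspondent is shift-reflexivity — ∀x ∀y (Rxy → Ryy).

Shift-reflexivity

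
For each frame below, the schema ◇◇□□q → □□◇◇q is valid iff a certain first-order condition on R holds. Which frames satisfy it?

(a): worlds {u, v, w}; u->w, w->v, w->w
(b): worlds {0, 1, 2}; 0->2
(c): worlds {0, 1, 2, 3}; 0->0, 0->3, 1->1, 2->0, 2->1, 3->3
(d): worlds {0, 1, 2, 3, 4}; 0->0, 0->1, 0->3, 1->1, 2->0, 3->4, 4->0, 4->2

This is the axiom for a generalized confluence (Geach) condition; its first-order frame correspondent is ∀x ∀y ∀z ((xR²y ∧ xR²z) → ∃w (yR²w ∧ zR²w)).
(a): fails — uR²v, uR²v but no t with vR²t and vR²t.
(b): ✓.
(c): fails — 2R²0, 2R²1 but no w with 0R²w and 1R²w.
(d): fails — 0R²1, 0R²3 but no w with 1R²w and 3R²w.

(b)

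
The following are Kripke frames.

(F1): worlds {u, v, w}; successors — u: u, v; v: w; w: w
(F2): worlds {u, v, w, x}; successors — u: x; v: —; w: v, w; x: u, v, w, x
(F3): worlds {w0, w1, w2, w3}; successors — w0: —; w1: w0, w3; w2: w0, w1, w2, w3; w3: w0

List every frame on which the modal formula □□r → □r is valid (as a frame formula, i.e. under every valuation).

This is the axiom for density; its first-order frame correspondent is ∀x ∀y (Rxy → ∃z (Rxz ∧ Rzy)).
(F1): satisfies the condition.
(F2): satisfies the condition.
(F3): fails — Rw1w3 but no z with Rw1z and Rzw3.

(F1), (F2)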